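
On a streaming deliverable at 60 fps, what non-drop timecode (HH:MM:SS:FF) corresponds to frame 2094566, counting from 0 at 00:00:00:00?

09:41:49:26

2094566 ÷ 60 = 34909 full seconds, remainder 26 frames.
34909 s = 9 h 41 min 49 s.
Timecode: 09:41:49:26.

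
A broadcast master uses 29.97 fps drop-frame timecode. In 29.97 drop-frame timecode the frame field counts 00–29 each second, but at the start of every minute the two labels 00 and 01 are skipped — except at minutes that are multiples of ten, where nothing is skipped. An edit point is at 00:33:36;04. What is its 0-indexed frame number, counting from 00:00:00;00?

As if non-drop at 30 labels/s: (0 × 3600 + 33 × 60 + 36) × 30 + 4 = 60484.
Minute boundaries passed: 33; those not divisible by 10: 33 − 3 = 30; dropped labels = 2 × 30 = 60.
Actual frame index = 60484 − 60 = 60424.

60424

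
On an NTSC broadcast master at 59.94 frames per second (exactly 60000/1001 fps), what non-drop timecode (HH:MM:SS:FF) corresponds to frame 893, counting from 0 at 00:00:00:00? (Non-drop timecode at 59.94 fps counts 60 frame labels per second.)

00:00:14:53

893 ÷ 60 = 14 full seconds, remainder 53 frames.
14 s = 0 h 0 min 14 s.
Timecode: 00:00:14:53.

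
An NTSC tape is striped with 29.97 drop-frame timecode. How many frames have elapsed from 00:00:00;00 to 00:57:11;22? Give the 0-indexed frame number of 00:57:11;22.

As if non-drop at 30 labels/s: (0 × 3600 + 57 × 60 + 11) × 30 + 22 = 102952.
Minute boundaries passed: 57; those not divisible by 10: 57 − 5 = 52; dropped labels = 2 × 52 = 104.
Actual frame index = 102952 − 104 = 102848.

102848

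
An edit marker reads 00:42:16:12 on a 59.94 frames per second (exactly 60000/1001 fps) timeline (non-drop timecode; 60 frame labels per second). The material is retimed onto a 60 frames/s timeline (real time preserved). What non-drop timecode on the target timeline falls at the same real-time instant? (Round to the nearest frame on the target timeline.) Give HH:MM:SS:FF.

00:42:18:44

Source frame index: (0×3600 + 42×60 + 16) × 60 + 12 = 152172.
Real time: 152172 / (60000/1001) = 12693681/5000 s.
Target frame: (12693681/5000) × (60) = 38081043/250 ≈ 152324.172 → 152324.
At 60 labels/s: frame 152324 → 00:42:18:44.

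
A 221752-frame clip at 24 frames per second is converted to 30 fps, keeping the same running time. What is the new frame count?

277190 frames

Target frames = source frames × (target rate / source rate) = 221752 × (30)/(24) = 221752 × 5/4 = 277190.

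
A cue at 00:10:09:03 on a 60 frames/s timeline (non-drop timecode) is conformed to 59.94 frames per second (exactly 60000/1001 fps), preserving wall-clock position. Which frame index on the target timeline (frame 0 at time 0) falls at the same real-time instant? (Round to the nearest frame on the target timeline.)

frame 36506

Source frame index: (0×3600 + 10×60 + 9) × 60 + 3 = 36543.
Real time: 36543 / (60) = 12181/20 s.
Target frame: (12181/20) × (60000/1001) = 2811000/77 ≈ 36506.494 → 36506.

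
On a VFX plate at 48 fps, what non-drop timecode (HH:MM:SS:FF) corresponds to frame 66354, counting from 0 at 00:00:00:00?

66354 ÷ 48 = 1382 full seconds, remainder 18 frames.
1382 s = 0 h 23 min 2 s.
Timecode: 00:23:02:18.

00:23:02:18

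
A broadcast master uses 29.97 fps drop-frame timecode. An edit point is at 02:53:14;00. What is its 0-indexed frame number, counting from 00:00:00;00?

Complete 10-minute blocks: 17, each 17982 frames → 305694.
Remaining 3 whole minutes in the current block: 1800 + 2 × 1798 = 5396 frames.
Within the current minute: 14 × 30 + 0 − 2 = 418 (labels ;00/;01 skipped at this minute). Total = 305694 + 5396 + 418 = 311508.

311508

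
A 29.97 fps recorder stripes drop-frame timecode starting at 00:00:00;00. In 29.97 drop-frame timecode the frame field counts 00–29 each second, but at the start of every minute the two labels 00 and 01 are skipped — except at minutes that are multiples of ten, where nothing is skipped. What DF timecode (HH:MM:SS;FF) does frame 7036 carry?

Ten DF minutes hold 17982 frames, so frame 7036 lies in block 0 (frames 0–17981) with 7036 frames into that block.
The block's first minute is 1800 frames and the rest 1798 each; 7036 frames reaches minute 3, so 0 × 18 + 3 × 2 = 6 labels have been skipped so far.
Adding those back, label number 7036 + 6 = 7042 at 30 labels/s is 234 s + 22 f = 0 h 3 min 54 s frame 22, i.e. 00:03:54;22.

00:03:54;22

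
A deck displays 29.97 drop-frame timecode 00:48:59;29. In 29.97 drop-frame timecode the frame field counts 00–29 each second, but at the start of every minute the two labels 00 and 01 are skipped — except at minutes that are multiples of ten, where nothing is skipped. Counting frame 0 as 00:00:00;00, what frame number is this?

As if non-drop at 30 labels/s: (0 × 3600 + 48 × 60 + 59) × 30 + 29 = 88199.
Minute boundaries passed: 48; those not divisible by 10: 48 − 4 = 44; dropped labels = 2 × 44 = 88.
Actual frame index = 88199 − 88 = 88111.

88111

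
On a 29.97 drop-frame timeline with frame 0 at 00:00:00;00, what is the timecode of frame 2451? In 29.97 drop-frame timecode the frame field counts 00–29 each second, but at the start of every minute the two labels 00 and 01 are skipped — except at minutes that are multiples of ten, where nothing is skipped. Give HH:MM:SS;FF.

00:01:21;23

Each 10-minute DF block holds 10 × 60 × 30 − 9 × 2 = 17982 frames. 2451 ÷ 17982 → 0 full blocks, remainder 2451.
Within the partial block the first minute is 1800 frames and each further minute 1798, so 1 further minute boundary passed. Total skipped labels = 18 × 0 + 2 × 1 = 2.
Non-drop label index = 2451 + 2 = 2453; at 30 labels/s that is 00:01:21:23, i.e. DF 00:01:21;23.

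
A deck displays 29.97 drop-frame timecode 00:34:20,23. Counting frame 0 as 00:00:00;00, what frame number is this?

61761

As if non-drop at 30 labels/s: (0 × 3600 + 34 × 60 + 20) × 30 + 23 = 61823.
Minute boundaries passed: 34; those not divisible by 10: 34 − 3 = 31; dropped labels = 2 × 31 = 62.
Actual frame index = 61823 − 62 = 61761.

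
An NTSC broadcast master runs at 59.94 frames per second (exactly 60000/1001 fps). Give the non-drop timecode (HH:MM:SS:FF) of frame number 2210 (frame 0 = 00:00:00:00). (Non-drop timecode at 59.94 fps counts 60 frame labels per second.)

2210 ÷ 60 = 36 full seconds, remainder 50 frames.
36 s = 0 h 0 min 36 s.
Timecode: 00:00:36:50.

00:00:36:50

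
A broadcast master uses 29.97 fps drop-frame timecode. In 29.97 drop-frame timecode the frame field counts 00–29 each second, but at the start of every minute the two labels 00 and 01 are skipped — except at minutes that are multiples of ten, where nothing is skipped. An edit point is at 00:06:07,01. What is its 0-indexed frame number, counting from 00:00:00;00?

As if non-drop at 30 labels/s: (0 × 3600 + 6 × 60 + 7) × 30 + 1 = 11011.
Minute boundaries passed: 6; those not divisible by 10: 6 − 0 = 6; dropped labels = 2 × 6 = 12.
Actual frame index = 11011 − 12 = 10999.

10999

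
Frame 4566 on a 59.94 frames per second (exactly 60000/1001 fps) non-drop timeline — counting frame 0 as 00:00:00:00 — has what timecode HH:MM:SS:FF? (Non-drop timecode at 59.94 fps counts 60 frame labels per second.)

4566 ÷ 60 = 76 full seconds, remainder 6 frames.
76 s = 0 h 1 min 16 s.
Timecode: 00:01:16:06.

00:01:16:06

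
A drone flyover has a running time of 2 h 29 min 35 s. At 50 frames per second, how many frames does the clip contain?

448750 frames

2 h 29 min 35 s = 8975 s.
Frames = 8975 × 50 = 448750.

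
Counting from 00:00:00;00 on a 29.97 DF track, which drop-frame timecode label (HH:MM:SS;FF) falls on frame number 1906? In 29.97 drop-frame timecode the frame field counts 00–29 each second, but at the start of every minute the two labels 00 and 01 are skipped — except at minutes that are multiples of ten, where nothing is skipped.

Ten DF minutes hold 17982 frames, so frame 1906 lies in block 0 (frames 0–17981) with 1906 frames into that block.
The block's first minute is 1800 frames and the rest 1798 each; 1906 frames reaches minute 1, so 0 × 18 + 1 × 2 = 2 labels have been skipped so far.
Adding those back, label number 1906 + 2 = 1908 at 30 labels/s is 63 s + 18 f = 0 h 1 min 3 s frame 18, i.e. 00:01:03;18.

00:01:03;18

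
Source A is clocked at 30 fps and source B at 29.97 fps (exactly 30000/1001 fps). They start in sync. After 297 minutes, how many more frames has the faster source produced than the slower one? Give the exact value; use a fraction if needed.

297 min = 17820 s.
A emits 30 × 17820 = 534600 frames; B emits 30000/1001 × 17820 = 48600000/91.
Difference = 48600/91 frames (≈ 534.0659); B is behind A.

48600/91 frames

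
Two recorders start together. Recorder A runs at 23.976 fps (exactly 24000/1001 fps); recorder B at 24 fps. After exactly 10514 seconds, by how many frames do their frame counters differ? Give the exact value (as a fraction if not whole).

A emits 24000/1001 × 10514 = 36048000/143 frames; B emits 24 × 10514 = 252336.
Difference = 36048/143 frames (≈ 252.0839); B is ahead of A.

36048/143 frames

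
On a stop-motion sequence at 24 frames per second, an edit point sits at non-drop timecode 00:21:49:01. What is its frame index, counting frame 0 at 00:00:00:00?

Total seconds to the label: (0 × 3600 + 21 × 60 + 49) = 1309.
Frame index = 1309 × 24 + 1 = 31417.

frame 31417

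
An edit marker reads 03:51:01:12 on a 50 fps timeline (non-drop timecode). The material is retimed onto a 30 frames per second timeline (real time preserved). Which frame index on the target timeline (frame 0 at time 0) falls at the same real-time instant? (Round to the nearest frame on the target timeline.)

Source frame index: (3×3600 + 51×60 + 1) × 50 + 12 = 693062.
Real time: 693062 / (50) = 346531/25 s.
Target frame: (346531/25) × (30) = 2079186/5 ≈ 415837.200 → 415837.

frame 415837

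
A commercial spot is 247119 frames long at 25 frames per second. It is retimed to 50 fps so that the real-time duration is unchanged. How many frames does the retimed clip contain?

Target frames = source frames × (target rate / source rate) = 247119 × (50)/(25) = 247119 × 2 = 494238.

494238 frames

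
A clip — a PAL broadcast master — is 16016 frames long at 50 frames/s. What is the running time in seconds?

320.32 seconds

Running time = 16016 / (50) = 320.32 s.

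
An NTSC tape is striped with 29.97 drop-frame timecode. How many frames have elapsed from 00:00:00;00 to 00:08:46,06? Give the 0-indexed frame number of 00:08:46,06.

Complete 10-minute blocks: 0, each 17982 frames → 0.
Remaining 8 whole minutes in the current block: 1800 + 7 × 1798 = 14386 frames.
Within the current minute: 46 × 30 + 6 − 2 = 1384 (labels ;00/;01 skipped at this minute). Total = 0 + 14386 + 1384 = 15770.

15770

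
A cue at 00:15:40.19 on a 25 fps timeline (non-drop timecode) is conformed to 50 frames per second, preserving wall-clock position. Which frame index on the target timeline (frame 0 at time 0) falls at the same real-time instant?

frame 47038

Source frame index: (0×3600 + 15×60 + 40) × 25 + 19 = 23519.
Real time: 23519 / (25) = 23519/25 s.
Target frame: (23519/25) × (50) = 47038.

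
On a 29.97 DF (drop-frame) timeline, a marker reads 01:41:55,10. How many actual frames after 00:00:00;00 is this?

Complete 10-minute blocks: 10, each 17982 frames → 179820.
Remaining 1 whole minute in the current block: 1800 + 0 × 1798 = 1800 frames.
Within the current minute: 55 × 30 + 10 − 2 = 1658 (labels ;00/;01 skipped at this minute). Total = 179820 + 1800 + 1658 = 183278.

183278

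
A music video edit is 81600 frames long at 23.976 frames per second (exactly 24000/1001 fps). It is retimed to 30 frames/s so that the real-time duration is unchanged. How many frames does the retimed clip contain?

Target frames = source frames × (target rate / source rate) = 81600 × (30)/(24000/1001) = 81600 × 1001/800 = 102102.

102102 frames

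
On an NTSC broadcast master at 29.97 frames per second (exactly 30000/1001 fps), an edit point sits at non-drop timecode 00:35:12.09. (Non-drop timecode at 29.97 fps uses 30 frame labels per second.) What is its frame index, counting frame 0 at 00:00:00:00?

frame 63369

Total seconds to the label: (0 × 3600 + 35 × 60 + 12) = 2112.
Frame index = 2112 × 30 + 9 = 63369.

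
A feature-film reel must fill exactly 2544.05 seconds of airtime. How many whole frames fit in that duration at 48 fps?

122114 frames

Frames = 2544.05 × 48 = 610572/5 ≈ 122114.4000.
Complete frames: 122114.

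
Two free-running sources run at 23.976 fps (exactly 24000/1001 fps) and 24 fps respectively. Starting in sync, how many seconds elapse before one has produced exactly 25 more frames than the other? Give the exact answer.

25025/24 seconds

The gap grows by |24 − 24000/1001| = 24/1001 frames per second.
Time for a 25-frame gap: 25 ÷ (24/1001) = 25025/24 s.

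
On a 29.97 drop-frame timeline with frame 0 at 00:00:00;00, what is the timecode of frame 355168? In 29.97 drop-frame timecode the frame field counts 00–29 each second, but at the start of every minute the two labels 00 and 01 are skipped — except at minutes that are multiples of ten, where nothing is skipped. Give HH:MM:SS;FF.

Ten DF minutes hold 17982 frames, so frame 355168 lies in block 19 (frames 341658–359639) with 13510 frames into that block.
The block's first minute is 1800 frames and the rest 1798 each; 13510 frames reaches minute 7, so 19 × 18 + 7 × 2 = 356 labels have been skipped so far.
Adding those back, label number 355168 + 356 = 355524 at 30 labels/s is 11850 s + 24 f = 3 h 17 min 30 s frame 24, i.e. 03:17:30;24.

03:17:30;24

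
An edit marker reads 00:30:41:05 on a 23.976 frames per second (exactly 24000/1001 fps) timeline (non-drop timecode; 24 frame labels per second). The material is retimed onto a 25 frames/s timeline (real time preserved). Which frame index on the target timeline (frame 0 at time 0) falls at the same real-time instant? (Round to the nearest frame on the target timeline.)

Source frame index: (0×3600 + 30×60 + 41) × 24 + 5 = 44189.
Real time: 44189 / (24000/1001) = 44233189/24000 s.
Target frame: (44233189/24000) × (25) = 44233189/960 ≈ 46076.239 → 46076.

frame 46076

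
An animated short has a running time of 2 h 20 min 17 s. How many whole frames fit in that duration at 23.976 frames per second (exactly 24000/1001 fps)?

2 h 20 min 17 s = 8417 s.
Frames = 8417 × 24000/1001 = 202008000/1001 ≈ 201806.1938.
Complete frames: 201806.

201806 frames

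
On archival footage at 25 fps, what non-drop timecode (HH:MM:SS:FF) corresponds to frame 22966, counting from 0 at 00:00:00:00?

22966 ÷ 25 = 918 full seconds, remainder 16 frames.
918 s = 0 h 15 min 18 s.
Timecode: 00:15:18:16.

00:15:18:16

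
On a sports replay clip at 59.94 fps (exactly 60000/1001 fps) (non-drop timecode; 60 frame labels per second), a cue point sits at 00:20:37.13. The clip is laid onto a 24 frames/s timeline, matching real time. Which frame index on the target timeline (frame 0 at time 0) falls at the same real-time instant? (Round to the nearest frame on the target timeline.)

Source frame index: (0×3600 + 20×60 + 37) × 60 + 13 = 74233.
Real time: 74233 / (60000/1001) = 74307233/60000 s.
Target frame: (74307233/60000) × (24) = 74307233/2500 ≈ 29722.893 → 29723.

frame 29723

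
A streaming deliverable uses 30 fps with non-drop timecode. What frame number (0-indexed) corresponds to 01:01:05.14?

109964

Total seconds to the label: (1 × 3600 + 1 × 60 + 5) = 3665.
Frame index = 3665 × 30 + 14 = 109964.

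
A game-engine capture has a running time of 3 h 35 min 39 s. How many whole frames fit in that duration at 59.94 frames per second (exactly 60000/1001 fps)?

3 h 35 min 39 s = 12939 s.
Frames = 12939 × 60000/1001 = 776340000/1001 ≈ 775564.4356.
Complete frames: 775564.

775564 frames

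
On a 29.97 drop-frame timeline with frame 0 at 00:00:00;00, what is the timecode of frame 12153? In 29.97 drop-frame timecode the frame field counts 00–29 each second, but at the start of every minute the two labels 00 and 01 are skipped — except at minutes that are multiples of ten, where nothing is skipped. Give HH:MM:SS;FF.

Each 10-minute DF block holds 10 × 60 × 30 − 9 × 2 = 17982 frames. 12153 ÷ 17982 → 0 full blocks, remainder 12153.
Within the partial block the first minute is 1800 frames and each further minute 1798, so 6 further minute boundaries passed. Total skipped labels = 18 × 0 + 2 × 6 = 12.
Non-drop label index = 12153 + 12 = 12165; at 30 labels/s that is 00:06:45:15, i.e. DF 00:06:45;15.

00:06:45;15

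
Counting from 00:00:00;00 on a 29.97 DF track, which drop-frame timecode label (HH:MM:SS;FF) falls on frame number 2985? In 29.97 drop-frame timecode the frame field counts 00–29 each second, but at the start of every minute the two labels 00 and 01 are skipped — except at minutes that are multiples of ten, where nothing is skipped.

00:01:39;17

Ten DF minutes hold 17982 frames, so frame 2985 lies in block 0 (frames 0–17981) with 2985 frames into that block.
The block's first minute is 1800 frames and the rest 1798 each; 2985 frames reaches minute 1, so 0 × 18 + 1 × 2 = 2 labels have been skipped so far.
Adding those back, label number 2985 + 2 = 2987 at 30 labels/s is 99 s + 17 f = 0 h 1 min 39 s frame 17, i.e. 00:01:39;17.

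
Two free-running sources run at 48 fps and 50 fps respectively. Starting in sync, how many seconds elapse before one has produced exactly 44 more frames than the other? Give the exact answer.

The gap grows by |50 − 48| = 2 frames per second.
Time for a 44-frame gap: 44 ÷ (2) = 22 s.

22 seconds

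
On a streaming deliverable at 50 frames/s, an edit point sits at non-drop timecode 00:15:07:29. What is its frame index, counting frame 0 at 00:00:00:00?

frame 45379

Total seconds to the label: (0 × 3600 + 15 × 60 + 7) = 907.
Frame index = 907 × 50 + 29 = 45379.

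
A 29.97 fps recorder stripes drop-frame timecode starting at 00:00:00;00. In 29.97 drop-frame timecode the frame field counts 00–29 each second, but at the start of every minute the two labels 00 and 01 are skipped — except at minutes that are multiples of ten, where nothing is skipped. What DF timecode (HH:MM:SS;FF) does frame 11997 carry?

00:06:40;09

Ten DF minutes hold 17982 frames, so frame 11997 lies in block 0 (frames 0–17981) with 11997 frames into that block.
The block's first minute is 1800 frames and the rest 1798 each; 11997 frames reaches minute 6, so 0 × 18 + 6 × 2 = 12 labels have been skipped so far.
Adding those back, label number 11997 + 12 = 12009 at 30 labels/s is 400 s + 9 f = 0 h 6 min 40 s frame 9, i.e. 00:06:40;09.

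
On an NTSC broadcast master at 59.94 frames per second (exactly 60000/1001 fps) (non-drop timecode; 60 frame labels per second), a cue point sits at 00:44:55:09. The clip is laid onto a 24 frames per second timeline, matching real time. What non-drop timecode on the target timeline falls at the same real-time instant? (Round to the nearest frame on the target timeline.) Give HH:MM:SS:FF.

00:44:57:20

Source frame index: (0×3600 + 44×60 + 55) × 60 + 9 = 161709.
Real time: 161709 / (60000/1001) = 53956903/20000 s.
Target frame: (53956903/20000) × (24) = 161870709/2500 ≈ 64748.284 → 64748.
At 24 labels/s: frame 64748 → 00:44:57:20.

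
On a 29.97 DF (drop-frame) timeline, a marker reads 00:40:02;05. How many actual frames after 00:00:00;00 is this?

As if non-drop at 30 labels/s: (0 × 3600 + 40 × 60 + 2) × 30 + 5 = 72065.
Minute boundaries passed: 40; those not divisible by 10: 40 − 4 = 36; dropped labels = 2 × 36 = 72.
Actual frame index = 72065 − 72 = 71993.

71993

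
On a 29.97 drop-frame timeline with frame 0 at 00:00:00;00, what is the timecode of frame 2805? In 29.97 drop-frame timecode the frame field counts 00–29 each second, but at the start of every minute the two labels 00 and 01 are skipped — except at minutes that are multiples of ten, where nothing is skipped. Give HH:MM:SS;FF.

Each 10-minute DF block holds 10 × 60 × 30 − 9 × 2 = 17982 frames. 2805 ÷ 17982 → 0 full blocks, remainder 2805.
Within the partial block the first minute is 1800 frames and each further minute 1798, so 1 further minute boundary passed. Total skipped labels = 18 × 0 + 2 × 1 = 2.
Non-drop label index = 2805 + 2 = 2807; at 30 labels/s that is 00:01:33:17, i.e. DF 00:01:33;17.

00:01:33;17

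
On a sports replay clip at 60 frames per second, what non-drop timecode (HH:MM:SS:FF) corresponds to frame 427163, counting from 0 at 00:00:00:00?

427163 ÷ 60 = 7119 full seconds, remainder 23 frames.
7119 s = 1 h 58 min 39 s.
Timecode: 01:58:39:23.

01:58:39:23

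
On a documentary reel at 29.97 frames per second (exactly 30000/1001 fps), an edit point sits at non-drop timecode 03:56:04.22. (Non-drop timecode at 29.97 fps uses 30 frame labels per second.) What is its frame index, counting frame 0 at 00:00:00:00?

Total seconds to the label: (3 × 3600 + 56 × 60 + 4) = 14164.
Frame index = 14164 × 30 + 22 = 424942.

frame 424942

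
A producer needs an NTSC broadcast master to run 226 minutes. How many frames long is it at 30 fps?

406800 frames

226 min = 13560 s.
Frames = 13560 × 30 = 406800.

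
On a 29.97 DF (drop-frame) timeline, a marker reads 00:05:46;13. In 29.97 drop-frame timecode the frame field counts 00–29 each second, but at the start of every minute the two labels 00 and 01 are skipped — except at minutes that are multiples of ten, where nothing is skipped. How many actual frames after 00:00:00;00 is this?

10383

As if non-drop at 30 labels/s: (0 × 3600 + 5 × 60 + 46) × 30 + 13 = 10393.
Minute boundaries passed: 5; those not divisible by 10: 5 − 0 = 5; dropped labels = 2 × 5 = 10.
Actual frame index = 10393 − 10 = 10383.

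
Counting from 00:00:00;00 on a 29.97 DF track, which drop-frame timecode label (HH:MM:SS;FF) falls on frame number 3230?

Each 10-minute DF block holds 10 × 60 × 30 − 9 × 2 = 17982 frames. 3230 ÷ 17982 → 0 full blocks, remainder 3230.
Within the partial block the first minute is 1800 frames and each further minute 1798, so 1 further minute boundary passed. Total skipped labels = 18 × 0 + 2 × 1 = 2.
Non-drop label index = 3230 + 2 = 3232; at 30 labels/s that is 00:01:47:22, i.e. DF 00:01:47;22.

00:01:47;22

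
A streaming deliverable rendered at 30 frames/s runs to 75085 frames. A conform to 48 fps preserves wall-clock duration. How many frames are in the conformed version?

120136 frames

Target frames = source frames × (target rate / source rate) = 75085 × (48)/(30) = 75085 × 8/5 = 120136.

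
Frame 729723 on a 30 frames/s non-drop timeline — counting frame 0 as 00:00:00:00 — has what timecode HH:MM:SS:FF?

06:45:24:03

729723 ÷ 30 = 24324 full seconds, remainder 3 frames.
24324 s = 6 h 45 min 24 s.
Timecode: 06:45:24:03.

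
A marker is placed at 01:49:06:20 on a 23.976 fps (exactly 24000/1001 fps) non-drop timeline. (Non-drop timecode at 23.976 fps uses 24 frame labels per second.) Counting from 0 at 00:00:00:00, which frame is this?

Total seconds to the label: (1 × 3600 + 49 × 60 + 6) = 6546.
Frame index = 6546 × 24 + 20 = 157124.

157124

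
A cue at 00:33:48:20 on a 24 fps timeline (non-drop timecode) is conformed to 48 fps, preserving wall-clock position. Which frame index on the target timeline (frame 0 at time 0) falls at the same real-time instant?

frame 97384

Source frame index: (0×3600 + 33×60 + 48) × 24 + 20 = 48692.
Real time: 48692 / (24) = 12173/6 s.
Target frame: (12173/6) × (48) = 97384.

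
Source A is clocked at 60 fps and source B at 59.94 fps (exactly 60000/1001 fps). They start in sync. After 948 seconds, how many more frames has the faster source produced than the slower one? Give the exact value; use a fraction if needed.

A emits 60 × 948 = 56880 frames; B emits 60000/1001 × 948 = 56880000/1001.
Difference = 56880/1001 frames (≈ 56.8232); B is behind A.

56880/1001 frames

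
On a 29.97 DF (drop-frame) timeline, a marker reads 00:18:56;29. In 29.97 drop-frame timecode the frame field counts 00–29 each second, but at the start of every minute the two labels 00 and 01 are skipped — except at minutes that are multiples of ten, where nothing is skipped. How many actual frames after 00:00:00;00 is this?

Complete 10-minute blocks: 1, each 17982 frames → 17982.
Remaining 8 whole minutes in the current block: 1800 + 7 × 1798 = 14386 frames.
Within the current minute: 56 × 30 + 29 − 2 = 1707 (labels ;00/;01 skipped at this minute). Total = 17982 + 14386 + 1707 = 34075.

34075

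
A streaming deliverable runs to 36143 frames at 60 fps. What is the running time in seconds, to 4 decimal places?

602.3833 seconds

Running time = 36143 × 1/60 = 36143/60 s ≈ 602.3833 s.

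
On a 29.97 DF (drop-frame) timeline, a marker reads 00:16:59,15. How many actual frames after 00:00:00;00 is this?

30555

As if non-drop at 30 labels/s: (0 × 3600 + 16 × 60 + 59) × 30 + 15 = 30585.
Minute boundaries passed: 16; those not divisible by 10: 16 − 1 = 15; dropped labels = 2 × 15 = 30.
Actual frame index = 30585 − 30 = 30555.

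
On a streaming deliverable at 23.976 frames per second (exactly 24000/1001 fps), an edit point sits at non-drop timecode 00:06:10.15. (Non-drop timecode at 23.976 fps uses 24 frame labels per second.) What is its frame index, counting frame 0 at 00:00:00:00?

frame 8895

Total seconds to the label: (0 × 3600 + 6 × 60 + 10) = 370.
Frame index = 370 × 24 + 15 = 8895.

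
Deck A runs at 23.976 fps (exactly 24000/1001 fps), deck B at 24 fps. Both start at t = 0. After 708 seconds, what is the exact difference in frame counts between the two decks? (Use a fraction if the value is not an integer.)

A emits 24000/1001 × 708 = 16992000/1001 frames; B emits 24 × 708 = 16992.
Difference = 16992/1001 frames (≈ 16.9750); B is ahead of A.

16992/1001 frames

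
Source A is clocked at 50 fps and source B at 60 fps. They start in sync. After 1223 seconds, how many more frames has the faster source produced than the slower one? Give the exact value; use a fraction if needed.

A emits 50 × 1223 = 61150 frames; B emits 60 × 1223 = 73380.
Difference = 12230 frames; B is ahead of A.

12230 frames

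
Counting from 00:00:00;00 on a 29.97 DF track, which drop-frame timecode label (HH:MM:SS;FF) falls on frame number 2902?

00:01:36;24

Each 10-minute DF block holds 10 × 60 × 30 − 9 × 2 = 17982 frames. 2902 ÷ 17982 → 0 full blocks, remainder 2902.
Within the partial block the first minute is 1800 frames and each further minute 1798, so 1 further minute boundary passed. Total skipped labels = 18 × 0 + 2 × 1 = 2.
Non-drop label index = 2902 + 2 = 2904; at 30 labels/s that is 00:01:36:24, i.e. DF 00:01:36;24.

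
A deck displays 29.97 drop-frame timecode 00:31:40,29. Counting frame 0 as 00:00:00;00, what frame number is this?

56973

As if non-drop at 30 labels/s: (0 × 3600 + 31 × 60 + 40) × 30 + 29 = 57029.
Minute boundaries passed: 31; those not divisible by 10: 31 − 3 = 28; dropped labels = 2 × 28 = 56.
Actual frame index = 57029 − 56 = 56973.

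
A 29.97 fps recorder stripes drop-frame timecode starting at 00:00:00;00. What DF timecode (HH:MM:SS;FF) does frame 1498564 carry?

Ten DF minutes hold 17982 frames, so frame 1498564 lies in block 83 (frames 1492506–1510487) with 6058 frames into that block.
The block's first minute is 1800 frames and the rest 1798 each; 6058 frames reaches minute 3, so 83 × 18 + 3 × 2 = 1500 labels have been skipped so far.
Adding those back, label number 1498564 + 1500 = 1500064 at 30 labels/s is 50002 s + 4 f = 13 h 53 min 22 s frame 4, i.e. 13:53:22;04.

13:53:22;04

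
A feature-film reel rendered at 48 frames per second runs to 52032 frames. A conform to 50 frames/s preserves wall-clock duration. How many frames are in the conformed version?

Target frames = source frames × (target rate / source rate) = 52032 × (50)/(48) = 52032 × 25/24 = 54200.

54200 frames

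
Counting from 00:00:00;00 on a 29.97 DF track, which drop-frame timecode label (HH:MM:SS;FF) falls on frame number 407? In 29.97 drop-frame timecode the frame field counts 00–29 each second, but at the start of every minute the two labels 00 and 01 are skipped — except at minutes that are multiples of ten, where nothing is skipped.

00:00:13;17

Ten DF minutes hold 17982 frames, so frame 407 lies in block 0 (frames 0–17981) with 407 frames into that block.
The block's first minute is 1800 frames and the rest 1798 each; 407 frames reaches minute 0, so 0 × 18 + 0 × 2 = 0 labels have been skipped so far.
Adding those back, label number 407 + 0 = 407 at 30 labels/s is 13 s + 17 f = 0 h 0 min 13 s frame 17, i.e. 00:00:13;17.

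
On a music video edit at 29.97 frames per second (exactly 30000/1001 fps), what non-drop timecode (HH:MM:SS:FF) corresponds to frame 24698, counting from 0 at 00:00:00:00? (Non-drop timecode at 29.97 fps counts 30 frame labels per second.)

00:13:43:08

24698 ÷ 30 = 823 full seconds, remainder 8 frames.
823 s = 0 h 13 min 43 s.
Timecode: 00:13:43:08.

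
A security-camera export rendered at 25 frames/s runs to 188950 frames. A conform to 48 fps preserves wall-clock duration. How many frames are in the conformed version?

Target frames = source frames × (target rate / source rate) = 188950 × (48)/(25) = 188950 × 48/25 = 362784.

362784 frames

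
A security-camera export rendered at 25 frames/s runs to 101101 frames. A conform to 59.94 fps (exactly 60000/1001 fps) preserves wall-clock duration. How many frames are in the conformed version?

Target frames = source frames × (target rate / source rate) = 101101 × (60000/1001)/(25) = 101101 × 2400/1001 = 242400.

242400 frames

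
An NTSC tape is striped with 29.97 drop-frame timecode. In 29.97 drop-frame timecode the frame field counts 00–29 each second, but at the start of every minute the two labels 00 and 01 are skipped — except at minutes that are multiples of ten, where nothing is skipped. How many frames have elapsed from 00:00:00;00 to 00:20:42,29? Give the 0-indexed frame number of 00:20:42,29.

Complete 10-minute blocks: 2, each 17982 frames → 35964.
Remaining 0 whole minutes in the current block: 0 frames.
Within the current minute: 42 × 30 + 29 = 1289. Total = 35964 + 0 + 1289 = 37253.

37253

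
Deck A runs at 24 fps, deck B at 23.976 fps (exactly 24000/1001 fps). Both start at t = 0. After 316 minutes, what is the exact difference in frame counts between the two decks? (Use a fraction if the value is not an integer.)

316 min = 18960 s.
A emits 24 × 18960 = 455040 frames; B emits 24000/1001 × 18960 = 455040000/1001.
Difference = 455040/1001 frames (≈ 454.5854); B is behind A.

455040/1001 frames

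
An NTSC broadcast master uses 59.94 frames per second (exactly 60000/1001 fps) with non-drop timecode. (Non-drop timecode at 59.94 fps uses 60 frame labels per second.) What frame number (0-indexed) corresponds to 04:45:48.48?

1028928

Total seconds to the label: (4 × 3600 + 45 × 60 + 48) = 17148.
Frame index = 17148 × 60 + 48 = 1028928.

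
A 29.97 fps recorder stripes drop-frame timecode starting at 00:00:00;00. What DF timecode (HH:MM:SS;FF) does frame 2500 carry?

Each 10-minute DF block holds 10 × 60 × 30 − 9 × 2 = 17982 frames. 2500 ÷ 17982 → 0 full blocks, remainder 2500.
Within the partial block the first minute is 1800 frames and each further minute 1798, so 1 further minute boundary passed. Total skipped labels = 18 × 0 + 2 × 1 = 2.
Non-drop label index = 2500 + 2 = 2502; at 30 labels/s that is 00:01:23:12, i.e. DF 00:01:23;12.

00:01:23;12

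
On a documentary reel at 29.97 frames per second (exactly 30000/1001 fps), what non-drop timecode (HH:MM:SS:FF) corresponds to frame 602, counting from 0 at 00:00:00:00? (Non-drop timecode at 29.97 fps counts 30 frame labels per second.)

00:00:20:02

602 ÷ 30 = 20 full seconds, remainder 2 frames.
20 s = 0 h 0 min 20 s.
Timecode: 00:00:20:02.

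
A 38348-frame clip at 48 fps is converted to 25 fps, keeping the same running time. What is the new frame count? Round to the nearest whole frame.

19973 frames

Frames at target rate = 38348 × (25) / (48) = 239675/12 ≈ 19972.917.
Nearest whole frame: 19973.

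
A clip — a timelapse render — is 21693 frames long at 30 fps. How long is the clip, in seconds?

Running time = 21693 / (30) = 723.1 s.

723.1 seconds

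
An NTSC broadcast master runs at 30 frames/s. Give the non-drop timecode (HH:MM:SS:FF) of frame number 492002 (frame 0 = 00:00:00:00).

04:33:20:02

492002 ÷ 30 = 16400 full seconds, remainder 2 frames.
16400 s = 4 h 33 min 20 s.
Timecode: 04:33:20:02.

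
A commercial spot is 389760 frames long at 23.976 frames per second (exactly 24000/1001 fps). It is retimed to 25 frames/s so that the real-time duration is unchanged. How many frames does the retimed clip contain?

Target frames = source frames × (target rate / source rate) = 389760 × (25)/(24000/1001) = 389760 × 1001/960 = 406406.

406406 frames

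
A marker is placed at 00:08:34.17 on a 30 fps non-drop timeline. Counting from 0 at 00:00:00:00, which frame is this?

Total seconds to the label: (0 × 3600 + 8 × 60 + 34) = 514.
Frame index = 514 × 30 + 17 = 15437.

15437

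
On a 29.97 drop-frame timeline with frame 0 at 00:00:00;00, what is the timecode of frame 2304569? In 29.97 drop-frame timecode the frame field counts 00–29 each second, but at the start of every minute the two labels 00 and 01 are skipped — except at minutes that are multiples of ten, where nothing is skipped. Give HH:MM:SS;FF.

Each 10-minute DF block holds 10 × 60 × 30 − 9 × 2 = 17982 frames. 2304569 ÷ 17982 → 128 full blocks, remainder 2873.
Within the partial block the first minute is 1800 frames and each further minute 1798, so 1 further minute boundary passed. Total skipped labels = 18 × 128 + 2 × 1 = 2306.
Non-drop label index = 2304569 + 2306 = 2306875; at 30 labels/s that is 21:21:35:25, i.e. DF 21:21:35;25.

21:21:35;25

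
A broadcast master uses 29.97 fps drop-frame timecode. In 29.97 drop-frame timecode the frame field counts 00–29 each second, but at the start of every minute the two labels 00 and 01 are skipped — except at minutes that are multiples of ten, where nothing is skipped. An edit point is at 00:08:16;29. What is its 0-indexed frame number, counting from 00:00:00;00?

As if non-drop at 30 labels/s: (0 × 3600 + 8 × 60 + 16) × 30 + 29 = 14909.
Minute boundaries passed: 8; those not divisible by 10: 8 − 0 = 8; dropped labels = 2 × 8 = 16.
Actual frame index = 14909 − 16 = 14893.

14893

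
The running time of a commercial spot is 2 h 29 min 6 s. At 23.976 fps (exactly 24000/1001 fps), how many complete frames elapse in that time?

214489 frames

2 h 29 min 6 s = 8946 s.
Frames = 8946 × 24000/1001 = 30672000/143 ≈ 214489.5105.
Complete frames: 214489.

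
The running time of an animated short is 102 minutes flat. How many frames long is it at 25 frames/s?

153000 frames

102 min = 6120 s.
Frames = 6120 × 25 = 153000.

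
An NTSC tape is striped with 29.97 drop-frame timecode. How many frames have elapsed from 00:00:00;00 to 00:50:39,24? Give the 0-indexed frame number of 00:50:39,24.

Complete 10-minute blocks: 5, each 17982 frames → 89910.
Remaining 0 whole minutes in the current block: 0 frames.
Within the current minute: 39 × 30 + 24 = 1194. Total = 89910 + 0 + 1194 = 91104.

91104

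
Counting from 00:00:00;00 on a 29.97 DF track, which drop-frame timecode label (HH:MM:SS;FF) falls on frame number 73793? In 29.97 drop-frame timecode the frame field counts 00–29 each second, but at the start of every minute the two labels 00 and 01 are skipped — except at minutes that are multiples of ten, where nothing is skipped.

Each 10-minute DF block holds 10 × 60 × 30 − 9 × 2 = 17982 frames. 73793 ÷ 17982 → 4 full blocks, remainder 1865.
Within the partial block the first minute is 1800 frames and each further minute 1798, so 1 further minute boundary passed. Total skipped labels = 18 × 4 + 2 × 1 = 74.
Non-drop label index = 73793 + 74 = 73867; at 30 labels/s that is 00:41:02:07, i.e. DF 00:41:02;07.

00:41:02;07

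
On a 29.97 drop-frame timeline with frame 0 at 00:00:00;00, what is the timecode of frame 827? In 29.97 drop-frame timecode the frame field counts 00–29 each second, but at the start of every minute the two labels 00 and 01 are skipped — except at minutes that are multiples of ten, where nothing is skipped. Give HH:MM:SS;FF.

00:00:27;17

Each 10-minute DF block holds 10 × 60 × 30 − 9 × 2 = 17982 frames. 827 ÷ 17982 → 0 full blocks, remainder 827.
Within the partial block the first minute is 1800 frames and each further minute 1798, so 0 further minute boundaries passed. Total skipped labels = 18 × 0 + 2 × 0 = 0.
Non-drop label index = 827 + 0 = 827; at 30 labels/s that is 00:00:27:17, i.e. DF 00:00:27;17.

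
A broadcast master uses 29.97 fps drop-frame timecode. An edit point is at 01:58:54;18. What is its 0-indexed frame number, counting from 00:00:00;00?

As if non-drop at 30 labels/s: (1 × 3600 + 58 × 60 + 54) × 30 + 18 = 214038.
Minute boundaries passed: 118; those not divisible by 10: 118 − 11 = 107; dropped labels = 2 × 107 = 214.
Actual frame index = 214038 − 214 = 213824.

213824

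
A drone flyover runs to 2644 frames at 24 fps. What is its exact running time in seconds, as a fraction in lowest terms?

Running time = 2644 ÷ (24) = 2644 × 1/24 = 661/6 s.

661/6 seconds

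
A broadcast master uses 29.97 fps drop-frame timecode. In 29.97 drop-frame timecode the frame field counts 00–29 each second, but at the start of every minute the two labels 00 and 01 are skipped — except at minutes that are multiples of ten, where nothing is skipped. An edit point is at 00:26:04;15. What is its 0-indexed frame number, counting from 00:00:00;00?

46887

Complete 10-minute blocks: 2, each 17982 frames → 35964.
Remaining 6 whole minutes in the current block: 1800 + 5 × 1798 = 10790 frames.
Within the current minute: 4 × 30 + 15 − 2 = 133 (labels ;00/;01 skipped at this minute). Total = 35964 + 10790 + 133 = 46887.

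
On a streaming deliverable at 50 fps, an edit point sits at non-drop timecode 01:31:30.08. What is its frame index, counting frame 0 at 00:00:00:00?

Total seconds to the label: (1 × 3600 + 31 × 60 + 30) = 5490.
Frame index = 5490 × 50 + 8 = 274508.

274508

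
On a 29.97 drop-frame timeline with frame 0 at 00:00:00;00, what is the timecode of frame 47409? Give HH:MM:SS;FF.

00:26:21;27

Each 10-minute DF block holds 10 × 60 × 30 − 9 × 2 = 17982 frames. 47409 ÷ 17982 → 2 full blocks, remainder 11445.
Within the partial block the first minute is 1800 frames and each further minute 1798, so 6 further minute boundaries passed. Total skipped labels = 18 × 2 + 2 × 6 = 48.
Non-drop label index = 47409 + 48 = 47457; at 30 labels/s that is 00:26:21:27, i.e. DF 00:26:21;27.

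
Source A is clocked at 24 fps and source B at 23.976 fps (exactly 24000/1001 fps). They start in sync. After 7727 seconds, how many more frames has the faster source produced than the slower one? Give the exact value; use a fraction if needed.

185448/1001 frames

A emits 24 × 7727 = 185448 frames; B emits 24000/1001 × 7727 = 185448000/1001.
Difference = 185448/1001 frames (≈ 185.2627); B is behind A.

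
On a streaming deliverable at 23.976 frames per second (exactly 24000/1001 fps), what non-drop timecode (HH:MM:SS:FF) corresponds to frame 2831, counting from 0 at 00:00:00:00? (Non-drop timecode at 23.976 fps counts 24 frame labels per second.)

00:01:57:23

2831 ÷ 24 = 117 full seconds, remainder 23 frames.
117 s = 0 h 1 min 57 s.
Timecode: 00:01:57:23.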